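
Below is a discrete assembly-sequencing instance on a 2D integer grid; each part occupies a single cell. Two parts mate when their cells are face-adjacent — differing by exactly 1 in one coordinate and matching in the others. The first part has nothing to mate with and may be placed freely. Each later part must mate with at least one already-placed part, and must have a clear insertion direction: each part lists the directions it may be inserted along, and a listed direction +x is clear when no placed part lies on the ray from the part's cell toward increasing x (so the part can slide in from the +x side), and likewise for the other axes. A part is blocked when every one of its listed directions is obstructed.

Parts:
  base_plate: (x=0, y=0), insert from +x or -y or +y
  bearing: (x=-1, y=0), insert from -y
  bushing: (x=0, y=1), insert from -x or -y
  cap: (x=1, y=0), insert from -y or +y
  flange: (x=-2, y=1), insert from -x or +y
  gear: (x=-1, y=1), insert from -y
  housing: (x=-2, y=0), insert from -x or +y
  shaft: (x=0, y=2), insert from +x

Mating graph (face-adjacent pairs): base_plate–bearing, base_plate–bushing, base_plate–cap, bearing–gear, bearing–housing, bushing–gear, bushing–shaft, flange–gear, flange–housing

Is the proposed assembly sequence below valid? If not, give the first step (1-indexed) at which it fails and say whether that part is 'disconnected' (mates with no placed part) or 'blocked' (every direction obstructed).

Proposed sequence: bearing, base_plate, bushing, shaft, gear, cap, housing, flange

1. bearing@(-1, 0) [-y clear] — {bearing}
2. base_plate@(0, 0) [+x clear] — {base_plate, bearing}
3. bushing@(0, 1) [-x clear] — {base_plate, bearing, bushing}
4. shaft@(0, 2) [+x clear] — {base_plate, bearing, bushing, shaft}
5. gear@(-1, 1) — -y all obstructed ⇒ blocked

Invalid at step 5 (blocked)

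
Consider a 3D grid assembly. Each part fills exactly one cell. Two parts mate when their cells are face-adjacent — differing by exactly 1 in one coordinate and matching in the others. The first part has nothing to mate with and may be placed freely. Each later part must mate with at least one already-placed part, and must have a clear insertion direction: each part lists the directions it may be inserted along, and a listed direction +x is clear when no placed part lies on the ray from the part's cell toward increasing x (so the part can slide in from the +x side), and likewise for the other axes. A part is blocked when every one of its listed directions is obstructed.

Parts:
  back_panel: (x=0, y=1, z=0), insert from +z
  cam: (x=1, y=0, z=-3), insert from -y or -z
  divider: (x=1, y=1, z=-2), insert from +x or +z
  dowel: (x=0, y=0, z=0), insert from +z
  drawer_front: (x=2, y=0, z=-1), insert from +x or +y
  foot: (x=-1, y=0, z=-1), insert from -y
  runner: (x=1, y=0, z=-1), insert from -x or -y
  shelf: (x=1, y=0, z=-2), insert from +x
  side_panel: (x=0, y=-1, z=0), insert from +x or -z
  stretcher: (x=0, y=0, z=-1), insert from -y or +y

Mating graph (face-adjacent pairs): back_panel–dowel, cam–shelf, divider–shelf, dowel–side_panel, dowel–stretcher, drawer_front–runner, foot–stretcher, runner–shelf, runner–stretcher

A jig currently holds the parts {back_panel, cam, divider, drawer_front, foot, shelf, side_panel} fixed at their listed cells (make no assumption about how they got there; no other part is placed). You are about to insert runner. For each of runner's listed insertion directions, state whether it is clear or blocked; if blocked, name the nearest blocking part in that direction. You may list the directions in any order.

-x: blocked by foot; -y: clear

-x: nearest on ray is foot@(-1, 0, -1) ⇒ blocked
-y: ray from runner(1, 0, -1) has no placed part ⇒ clear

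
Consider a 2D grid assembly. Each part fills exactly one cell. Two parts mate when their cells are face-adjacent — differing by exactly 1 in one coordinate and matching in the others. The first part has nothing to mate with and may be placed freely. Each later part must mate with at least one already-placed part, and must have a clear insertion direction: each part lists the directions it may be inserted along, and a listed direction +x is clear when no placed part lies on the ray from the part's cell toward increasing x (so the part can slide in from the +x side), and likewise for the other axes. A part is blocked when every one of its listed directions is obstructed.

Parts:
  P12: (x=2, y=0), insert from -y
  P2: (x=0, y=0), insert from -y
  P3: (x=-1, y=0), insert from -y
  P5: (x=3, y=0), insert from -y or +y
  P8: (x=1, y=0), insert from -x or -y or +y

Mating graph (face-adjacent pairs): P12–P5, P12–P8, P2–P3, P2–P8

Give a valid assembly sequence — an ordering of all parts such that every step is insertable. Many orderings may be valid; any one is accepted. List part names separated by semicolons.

P8; P2; P3; P12; P5

1. P8@(1, 0) [-x clear] — {P8}
2. P2@(0, 0) [-y clear] — {P2, P8}
3. P3@(-1, 0) [-y clear] — {P2, P3, P8}
4. P12@(2, 0) [-y clear] — {P12, P2, P3, P8}
5. P5@(3, 0) [-y clear] — {P12, P2, P3, P5, P8}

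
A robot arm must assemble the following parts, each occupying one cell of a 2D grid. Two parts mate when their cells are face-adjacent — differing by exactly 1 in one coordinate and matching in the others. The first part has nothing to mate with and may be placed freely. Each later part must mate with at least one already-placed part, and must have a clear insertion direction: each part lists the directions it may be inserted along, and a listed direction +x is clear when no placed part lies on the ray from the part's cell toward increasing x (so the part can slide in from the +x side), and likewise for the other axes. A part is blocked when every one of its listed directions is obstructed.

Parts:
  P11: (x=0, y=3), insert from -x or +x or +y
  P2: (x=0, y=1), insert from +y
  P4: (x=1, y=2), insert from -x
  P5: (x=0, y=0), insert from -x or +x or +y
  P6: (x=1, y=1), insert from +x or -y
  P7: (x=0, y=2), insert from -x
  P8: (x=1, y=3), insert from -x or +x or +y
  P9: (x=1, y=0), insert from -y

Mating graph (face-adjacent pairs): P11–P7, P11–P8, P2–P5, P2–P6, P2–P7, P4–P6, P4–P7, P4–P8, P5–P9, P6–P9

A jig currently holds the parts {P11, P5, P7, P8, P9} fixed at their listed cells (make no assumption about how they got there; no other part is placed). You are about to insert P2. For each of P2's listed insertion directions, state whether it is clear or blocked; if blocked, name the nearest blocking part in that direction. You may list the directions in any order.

+y: nearest on ray is P7@(0, 2) ⇒ blocked

+y: blocked by P7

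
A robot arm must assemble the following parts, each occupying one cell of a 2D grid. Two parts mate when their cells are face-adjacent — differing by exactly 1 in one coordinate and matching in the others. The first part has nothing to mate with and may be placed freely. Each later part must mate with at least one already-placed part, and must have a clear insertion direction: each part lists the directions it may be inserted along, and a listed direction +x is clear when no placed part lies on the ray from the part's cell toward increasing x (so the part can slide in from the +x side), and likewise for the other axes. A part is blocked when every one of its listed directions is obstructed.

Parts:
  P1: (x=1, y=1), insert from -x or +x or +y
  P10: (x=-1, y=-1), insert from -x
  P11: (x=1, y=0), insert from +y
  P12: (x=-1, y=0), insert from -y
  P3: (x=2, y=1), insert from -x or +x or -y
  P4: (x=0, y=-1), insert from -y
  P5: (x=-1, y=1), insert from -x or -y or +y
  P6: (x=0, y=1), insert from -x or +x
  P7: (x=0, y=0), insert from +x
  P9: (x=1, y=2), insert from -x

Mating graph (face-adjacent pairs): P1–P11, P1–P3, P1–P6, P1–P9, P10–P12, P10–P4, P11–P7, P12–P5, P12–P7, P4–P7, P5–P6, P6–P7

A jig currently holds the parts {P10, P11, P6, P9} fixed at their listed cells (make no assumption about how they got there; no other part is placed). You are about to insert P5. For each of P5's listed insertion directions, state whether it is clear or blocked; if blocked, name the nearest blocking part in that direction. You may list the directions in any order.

-x: ray from P5(-1, 1) has no placed part ⇒ clear
-y: nearest on ray is P10@(-1, -1) ⇒ blocked
+y: ray from P5(-1, 1) has no placed part ⇒ clear

+y: clear; -x: clear; -y: blocked by P10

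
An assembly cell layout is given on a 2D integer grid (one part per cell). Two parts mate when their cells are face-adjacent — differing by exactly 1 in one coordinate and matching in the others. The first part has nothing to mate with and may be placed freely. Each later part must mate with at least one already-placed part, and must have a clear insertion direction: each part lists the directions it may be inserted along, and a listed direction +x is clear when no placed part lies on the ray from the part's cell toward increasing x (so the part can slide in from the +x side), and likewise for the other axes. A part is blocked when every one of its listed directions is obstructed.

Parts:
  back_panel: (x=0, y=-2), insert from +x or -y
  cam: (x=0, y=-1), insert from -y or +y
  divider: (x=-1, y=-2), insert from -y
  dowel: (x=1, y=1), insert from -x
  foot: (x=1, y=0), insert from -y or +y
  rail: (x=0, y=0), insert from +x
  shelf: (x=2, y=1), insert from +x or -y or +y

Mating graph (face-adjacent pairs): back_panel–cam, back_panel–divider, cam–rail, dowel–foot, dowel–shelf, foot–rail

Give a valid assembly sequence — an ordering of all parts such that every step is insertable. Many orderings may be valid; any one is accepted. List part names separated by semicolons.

1. cam@(0, -1) [-y clear] — {cam}
2. back_panel@(0, -2) [+x clear] — {back_panel, cam}
3. divider@(-1, -2) [-y clear] — {back_panel, cam, divider}
4. rail@(0, 0) [+x clear] — {back_panel, cam, divider, rail}
5. foot@(1, 0) [-y clear] — {back_panel, cam, divider, foot, rail}
6. dowel@(1, 1) [-x clear] — {back_panel, cam, divider, dowel, foot, rail}
7. shelf@(2, 1) [+x clear] — {back_panel, cam, divider, dowel, foot, rail, shelf}

cam; back_panel; divider; rail; foot; dowel; shelf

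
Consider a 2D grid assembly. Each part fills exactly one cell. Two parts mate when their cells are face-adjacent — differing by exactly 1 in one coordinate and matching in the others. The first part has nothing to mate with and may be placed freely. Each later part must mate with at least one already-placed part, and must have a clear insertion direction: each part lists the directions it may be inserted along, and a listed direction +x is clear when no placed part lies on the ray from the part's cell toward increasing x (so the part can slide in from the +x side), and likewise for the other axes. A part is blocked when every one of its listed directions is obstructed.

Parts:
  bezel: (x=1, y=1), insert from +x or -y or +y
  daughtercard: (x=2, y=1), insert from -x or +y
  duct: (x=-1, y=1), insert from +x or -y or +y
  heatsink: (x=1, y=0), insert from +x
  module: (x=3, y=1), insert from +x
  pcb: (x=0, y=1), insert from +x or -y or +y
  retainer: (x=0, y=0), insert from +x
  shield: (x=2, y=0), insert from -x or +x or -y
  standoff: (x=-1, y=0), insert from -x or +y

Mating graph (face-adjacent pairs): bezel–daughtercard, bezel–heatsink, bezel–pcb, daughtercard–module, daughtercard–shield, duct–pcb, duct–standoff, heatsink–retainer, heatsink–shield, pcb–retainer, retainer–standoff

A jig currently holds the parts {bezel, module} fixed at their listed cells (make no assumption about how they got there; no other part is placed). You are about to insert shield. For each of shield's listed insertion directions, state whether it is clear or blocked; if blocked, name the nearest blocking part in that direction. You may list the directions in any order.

-x: ray from shield(2, 0) has no placed part ⇒ clear
+x: ray from shield(2, 0) has no placed part ⇒ clear
-y: ray from shield(2, 0) has no placed part ⇒ clear

+x: clear; -x: clear; -y: clear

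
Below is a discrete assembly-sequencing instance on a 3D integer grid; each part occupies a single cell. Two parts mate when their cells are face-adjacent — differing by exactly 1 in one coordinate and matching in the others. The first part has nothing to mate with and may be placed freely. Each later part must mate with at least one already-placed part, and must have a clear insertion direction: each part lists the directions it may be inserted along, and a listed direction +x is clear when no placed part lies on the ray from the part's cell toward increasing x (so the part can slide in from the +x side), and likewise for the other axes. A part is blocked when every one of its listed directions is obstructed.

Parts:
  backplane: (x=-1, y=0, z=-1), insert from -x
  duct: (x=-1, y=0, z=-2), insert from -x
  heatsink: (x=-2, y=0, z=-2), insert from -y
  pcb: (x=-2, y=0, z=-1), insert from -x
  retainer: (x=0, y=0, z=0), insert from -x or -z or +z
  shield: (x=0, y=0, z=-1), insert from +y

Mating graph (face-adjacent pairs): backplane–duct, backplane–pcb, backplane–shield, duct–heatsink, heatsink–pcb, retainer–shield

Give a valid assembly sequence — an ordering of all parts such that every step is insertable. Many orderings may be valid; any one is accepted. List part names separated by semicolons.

retainer; shield; backplane; duct; heatsink; pcb

1. retainer@(0, 0, 0) [-x clear] — {retainer}
2. shield@(0, 0, -1) [+y clear] — {retainer, shield}
3. backplane@(-1, 0, -1) [-x clear] — {backplane, retainer, shield}
4. duct@(-1, 0, -2) [-x clear] — {backplane, duct, retainer, shield}
5. heatsink@(-2, 0, -2) [-y clear] — {backplane, duct, heatsink, retainer, shield}
6. pcb@(-2, 0, -1) [-x clear] — {backplane, duct, heatsink, pcb, retainer, shield}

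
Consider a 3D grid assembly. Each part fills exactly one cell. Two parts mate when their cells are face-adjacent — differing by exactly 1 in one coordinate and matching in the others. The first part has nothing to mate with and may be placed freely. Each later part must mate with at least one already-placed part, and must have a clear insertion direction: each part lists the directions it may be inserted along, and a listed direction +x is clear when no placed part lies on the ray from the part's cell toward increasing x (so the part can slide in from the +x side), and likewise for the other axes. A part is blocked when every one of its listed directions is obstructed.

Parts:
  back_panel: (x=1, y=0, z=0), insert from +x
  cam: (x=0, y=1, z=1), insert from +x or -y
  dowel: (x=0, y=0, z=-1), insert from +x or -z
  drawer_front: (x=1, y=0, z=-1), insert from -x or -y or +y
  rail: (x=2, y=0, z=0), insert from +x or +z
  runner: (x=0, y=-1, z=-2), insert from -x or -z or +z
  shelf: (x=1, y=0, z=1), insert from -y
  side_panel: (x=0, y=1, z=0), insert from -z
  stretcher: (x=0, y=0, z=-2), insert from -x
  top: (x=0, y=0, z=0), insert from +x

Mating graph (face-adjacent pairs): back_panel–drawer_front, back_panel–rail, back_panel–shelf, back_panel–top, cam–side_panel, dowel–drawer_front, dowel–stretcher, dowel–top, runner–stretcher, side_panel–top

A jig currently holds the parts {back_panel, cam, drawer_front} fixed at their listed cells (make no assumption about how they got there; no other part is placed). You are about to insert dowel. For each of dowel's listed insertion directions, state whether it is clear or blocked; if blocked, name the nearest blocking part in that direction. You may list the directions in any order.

+x: nearest on ray is drawer_front@(1, 0, -1) ⇒ blocked
-z: ray from dowel(0, 0, -1) has no placed part ⇒ clear

+x: blocked by drawer_front; -z: clear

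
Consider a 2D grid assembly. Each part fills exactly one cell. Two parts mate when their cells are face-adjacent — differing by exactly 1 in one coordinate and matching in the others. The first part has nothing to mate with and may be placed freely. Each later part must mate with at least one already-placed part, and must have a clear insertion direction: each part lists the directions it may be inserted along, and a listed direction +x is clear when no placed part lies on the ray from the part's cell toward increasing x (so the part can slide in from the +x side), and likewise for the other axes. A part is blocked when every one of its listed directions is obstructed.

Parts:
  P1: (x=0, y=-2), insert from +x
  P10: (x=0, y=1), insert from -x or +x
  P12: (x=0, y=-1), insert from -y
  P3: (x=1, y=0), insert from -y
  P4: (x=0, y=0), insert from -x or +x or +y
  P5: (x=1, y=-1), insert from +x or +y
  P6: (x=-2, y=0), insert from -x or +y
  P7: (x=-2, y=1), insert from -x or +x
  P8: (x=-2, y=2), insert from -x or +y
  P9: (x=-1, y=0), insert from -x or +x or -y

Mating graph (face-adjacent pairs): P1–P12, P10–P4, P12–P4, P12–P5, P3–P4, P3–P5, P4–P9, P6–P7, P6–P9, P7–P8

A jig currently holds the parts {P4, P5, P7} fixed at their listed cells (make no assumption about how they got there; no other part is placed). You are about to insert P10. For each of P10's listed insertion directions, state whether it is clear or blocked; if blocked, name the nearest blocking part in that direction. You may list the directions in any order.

-x: nearest on ray is P7@(-2, 1) ⇒ blocked
+x: ray from P10(0, 1) has no placed part ⇒ clear

+x: clear; -x: blocked by P7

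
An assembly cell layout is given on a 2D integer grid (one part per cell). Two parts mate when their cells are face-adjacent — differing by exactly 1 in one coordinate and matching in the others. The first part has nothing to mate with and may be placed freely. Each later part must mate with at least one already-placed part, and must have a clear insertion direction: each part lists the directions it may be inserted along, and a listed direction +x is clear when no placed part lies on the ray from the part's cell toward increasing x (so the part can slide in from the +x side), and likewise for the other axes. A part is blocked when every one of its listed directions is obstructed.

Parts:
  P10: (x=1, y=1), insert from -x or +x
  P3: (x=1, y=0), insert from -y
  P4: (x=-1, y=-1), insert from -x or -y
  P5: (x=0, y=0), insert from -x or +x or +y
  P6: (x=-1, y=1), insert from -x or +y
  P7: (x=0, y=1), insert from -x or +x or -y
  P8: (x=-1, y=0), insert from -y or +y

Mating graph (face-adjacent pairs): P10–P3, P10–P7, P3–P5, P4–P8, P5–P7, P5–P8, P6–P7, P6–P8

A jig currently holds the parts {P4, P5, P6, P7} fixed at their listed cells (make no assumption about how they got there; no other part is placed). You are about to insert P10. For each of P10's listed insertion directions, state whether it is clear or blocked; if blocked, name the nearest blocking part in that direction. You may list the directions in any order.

-x: nearest on ray is P7@(0, 1) ⇒ blocked
+x: ray from P10(1, 1) has no placed part ⇒ clear

+x: clear; -x: blocked by P7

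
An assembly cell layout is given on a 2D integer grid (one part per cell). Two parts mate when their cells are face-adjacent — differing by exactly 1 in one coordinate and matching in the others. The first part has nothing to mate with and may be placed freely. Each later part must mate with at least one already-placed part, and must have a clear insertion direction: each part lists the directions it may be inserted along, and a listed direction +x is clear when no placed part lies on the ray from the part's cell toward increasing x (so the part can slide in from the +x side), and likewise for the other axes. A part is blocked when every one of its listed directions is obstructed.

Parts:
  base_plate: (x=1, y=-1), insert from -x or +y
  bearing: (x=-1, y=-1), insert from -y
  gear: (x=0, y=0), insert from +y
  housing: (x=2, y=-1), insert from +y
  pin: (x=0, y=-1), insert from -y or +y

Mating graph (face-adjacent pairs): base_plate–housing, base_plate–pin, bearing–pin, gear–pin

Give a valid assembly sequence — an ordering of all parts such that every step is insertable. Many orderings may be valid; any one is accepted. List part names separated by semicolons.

pin; bearing; base_plate; gear; housing

1. pin@(0, -1) [-y clear] — {pin}
2. bearing@(-1, -1) [-y clear] — {bearing, pin}
3. base_plate@(1, -1) [+y clear] — {base_plate, bearing, pin}
4. gear@(0, 0) [+y clear] — {base_plate, bearing, gear, pin}
5. housing@(2, -1) [+y clear] — {base_plate, bearing, gear, housing, pin}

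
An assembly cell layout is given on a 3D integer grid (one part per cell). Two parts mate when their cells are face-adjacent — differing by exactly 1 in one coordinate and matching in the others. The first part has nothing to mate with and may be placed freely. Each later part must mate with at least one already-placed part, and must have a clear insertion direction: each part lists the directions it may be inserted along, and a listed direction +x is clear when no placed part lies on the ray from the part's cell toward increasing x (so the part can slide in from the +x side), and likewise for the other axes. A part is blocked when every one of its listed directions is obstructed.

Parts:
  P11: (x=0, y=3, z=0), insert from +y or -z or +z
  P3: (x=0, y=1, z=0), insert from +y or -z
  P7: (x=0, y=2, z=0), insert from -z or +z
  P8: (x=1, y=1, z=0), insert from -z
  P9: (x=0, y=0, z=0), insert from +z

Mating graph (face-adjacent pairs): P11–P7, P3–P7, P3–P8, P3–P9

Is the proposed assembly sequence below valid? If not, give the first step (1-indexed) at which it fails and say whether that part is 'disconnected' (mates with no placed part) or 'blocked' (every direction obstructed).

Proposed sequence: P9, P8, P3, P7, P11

1. P9@(0, 0, 0) [+z clear] — {P9}
2. P8@(1, 1, 0) — no placed neighbour ⇒ disconnected

Invalid at step 2 (disconnected)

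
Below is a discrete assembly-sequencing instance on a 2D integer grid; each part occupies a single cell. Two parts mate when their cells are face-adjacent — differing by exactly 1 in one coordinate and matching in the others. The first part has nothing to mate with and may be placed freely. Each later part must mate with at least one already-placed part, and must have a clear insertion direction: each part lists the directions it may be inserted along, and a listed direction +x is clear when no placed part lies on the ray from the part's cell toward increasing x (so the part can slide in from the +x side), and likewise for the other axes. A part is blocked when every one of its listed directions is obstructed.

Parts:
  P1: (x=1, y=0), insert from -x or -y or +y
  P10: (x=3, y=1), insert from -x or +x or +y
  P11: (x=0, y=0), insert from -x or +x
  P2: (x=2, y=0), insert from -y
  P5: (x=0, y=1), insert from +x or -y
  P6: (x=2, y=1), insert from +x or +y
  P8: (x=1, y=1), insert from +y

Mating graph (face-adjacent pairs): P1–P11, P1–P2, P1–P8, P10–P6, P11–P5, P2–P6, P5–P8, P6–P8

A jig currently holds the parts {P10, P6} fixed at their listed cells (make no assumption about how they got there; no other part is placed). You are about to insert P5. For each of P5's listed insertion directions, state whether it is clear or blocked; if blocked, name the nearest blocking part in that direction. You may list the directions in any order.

+x: nearest on ray is P6@(2, 1) ⇒ blocked
-y: ray from P5(0, 1) has no placed part ⇒ clear

+x: blocked by P6; -y: clear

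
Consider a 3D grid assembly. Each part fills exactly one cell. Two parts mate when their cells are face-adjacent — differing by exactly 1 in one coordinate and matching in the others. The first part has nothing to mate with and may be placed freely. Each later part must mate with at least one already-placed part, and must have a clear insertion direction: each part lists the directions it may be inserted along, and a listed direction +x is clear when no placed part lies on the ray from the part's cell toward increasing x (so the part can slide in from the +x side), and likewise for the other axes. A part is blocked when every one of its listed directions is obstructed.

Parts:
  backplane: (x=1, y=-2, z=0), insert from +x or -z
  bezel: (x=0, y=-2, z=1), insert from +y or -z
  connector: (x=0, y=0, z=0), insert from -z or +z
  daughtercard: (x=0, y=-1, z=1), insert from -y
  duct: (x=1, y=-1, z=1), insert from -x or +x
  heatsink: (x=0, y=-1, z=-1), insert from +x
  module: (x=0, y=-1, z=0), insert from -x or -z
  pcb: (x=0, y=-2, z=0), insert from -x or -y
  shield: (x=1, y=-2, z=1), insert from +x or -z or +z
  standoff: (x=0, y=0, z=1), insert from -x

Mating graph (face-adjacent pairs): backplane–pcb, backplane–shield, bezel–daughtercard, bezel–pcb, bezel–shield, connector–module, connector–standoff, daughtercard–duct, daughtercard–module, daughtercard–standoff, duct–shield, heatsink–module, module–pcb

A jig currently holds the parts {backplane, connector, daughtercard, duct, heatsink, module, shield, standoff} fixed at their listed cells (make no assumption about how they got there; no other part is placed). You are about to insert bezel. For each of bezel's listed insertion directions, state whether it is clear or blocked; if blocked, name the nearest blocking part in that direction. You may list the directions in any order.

+y: nearest on ray is daughtercard@(0, -1, 1) ⇒ blocked
-z: ray from bezel(0, -2, 1) has no placed part ⇒ clear

+y: blocked by daughtercard; -z: clear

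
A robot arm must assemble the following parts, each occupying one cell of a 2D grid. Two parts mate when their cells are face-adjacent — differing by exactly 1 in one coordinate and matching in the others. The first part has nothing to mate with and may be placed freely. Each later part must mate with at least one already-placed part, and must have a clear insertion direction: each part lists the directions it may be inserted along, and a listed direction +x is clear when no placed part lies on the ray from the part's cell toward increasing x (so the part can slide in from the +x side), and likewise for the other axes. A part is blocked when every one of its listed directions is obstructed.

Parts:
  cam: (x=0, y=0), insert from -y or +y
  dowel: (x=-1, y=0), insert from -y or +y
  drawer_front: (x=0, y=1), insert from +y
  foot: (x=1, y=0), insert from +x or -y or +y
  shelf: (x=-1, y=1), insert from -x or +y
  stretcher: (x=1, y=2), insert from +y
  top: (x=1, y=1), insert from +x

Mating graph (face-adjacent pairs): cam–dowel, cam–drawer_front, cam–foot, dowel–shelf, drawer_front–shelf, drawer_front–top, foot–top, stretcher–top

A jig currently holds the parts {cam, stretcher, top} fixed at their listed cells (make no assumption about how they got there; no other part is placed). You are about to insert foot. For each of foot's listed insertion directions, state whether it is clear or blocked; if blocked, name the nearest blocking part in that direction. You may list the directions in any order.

+x: clear; +y: blocked by top; -y: clear

+x: ray from foot(1, 0) has no placed part ⇒ clear
-y: ray from foot(1, 0) has no placed part ⇒ clear
+y: nearest on ray is top@(1, 1) ⇒ blocked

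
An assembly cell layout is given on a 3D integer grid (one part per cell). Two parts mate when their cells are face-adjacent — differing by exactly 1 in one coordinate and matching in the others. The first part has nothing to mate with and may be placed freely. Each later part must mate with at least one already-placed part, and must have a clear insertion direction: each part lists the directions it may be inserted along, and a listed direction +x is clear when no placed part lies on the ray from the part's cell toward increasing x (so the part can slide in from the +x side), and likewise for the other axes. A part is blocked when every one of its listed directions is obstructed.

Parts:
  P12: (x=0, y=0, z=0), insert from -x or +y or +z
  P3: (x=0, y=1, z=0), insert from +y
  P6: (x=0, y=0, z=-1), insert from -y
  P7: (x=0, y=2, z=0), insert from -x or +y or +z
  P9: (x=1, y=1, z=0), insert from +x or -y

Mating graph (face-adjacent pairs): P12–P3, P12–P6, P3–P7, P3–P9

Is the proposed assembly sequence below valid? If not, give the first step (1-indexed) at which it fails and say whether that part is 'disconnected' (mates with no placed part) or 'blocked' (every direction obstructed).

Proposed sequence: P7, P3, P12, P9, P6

Invalid at step 2 (blocked)

1. P7@(0, 2, 0) [-x clear] — {P7}
2. P3@(0, 1, 0) — +y all obstructed ⇒ blocked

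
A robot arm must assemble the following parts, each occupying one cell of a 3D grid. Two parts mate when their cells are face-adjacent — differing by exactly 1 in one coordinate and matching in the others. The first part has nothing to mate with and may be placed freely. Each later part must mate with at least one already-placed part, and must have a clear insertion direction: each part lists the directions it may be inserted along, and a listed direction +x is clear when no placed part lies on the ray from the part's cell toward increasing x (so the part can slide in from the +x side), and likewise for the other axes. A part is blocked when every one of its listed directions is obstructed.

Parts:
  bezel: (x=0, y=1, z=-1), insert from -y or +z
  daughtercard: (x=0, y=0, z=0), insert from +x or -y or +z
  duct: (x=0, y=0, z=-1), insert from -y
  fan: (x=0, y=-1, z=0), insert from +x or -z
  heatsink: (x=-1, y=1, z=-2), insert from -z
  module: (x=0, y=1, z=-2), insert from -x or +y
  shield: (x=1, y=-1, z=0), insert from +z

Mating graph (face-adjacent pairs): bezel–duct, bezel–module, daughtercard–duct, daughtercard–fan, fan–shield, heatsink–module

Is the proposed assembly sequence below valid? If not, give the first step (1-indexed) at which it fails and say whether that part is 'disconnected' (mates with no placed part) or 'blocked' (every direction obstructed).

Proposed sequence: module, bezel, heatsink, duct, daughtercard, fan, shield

Valid

1. module@(0, 1, -2) [-x clear] — {module}
2. bezel@(0, 1, -1) [-y clear] — {bezel, module}
3. heatsink@(-1, 1, -2) [-z clear] — {bezel, heatsink, module}
4. duct@(0, 0, -1) [-y clear] — {bezel, duct, heatsink, module}
5. daughtercard@(0, 0, 0) [+x clear] — {bezel, daughtercard, duct, heatsink, module}
6. fan@(0, -1, 0) [+x clear] — {bezel, daughtercard, duct, fan, heatsink, module}
7. shield@(1, -1, 0) [+z clear] — {bezel, daughtercard, duct, fan, heatsink, module, shield}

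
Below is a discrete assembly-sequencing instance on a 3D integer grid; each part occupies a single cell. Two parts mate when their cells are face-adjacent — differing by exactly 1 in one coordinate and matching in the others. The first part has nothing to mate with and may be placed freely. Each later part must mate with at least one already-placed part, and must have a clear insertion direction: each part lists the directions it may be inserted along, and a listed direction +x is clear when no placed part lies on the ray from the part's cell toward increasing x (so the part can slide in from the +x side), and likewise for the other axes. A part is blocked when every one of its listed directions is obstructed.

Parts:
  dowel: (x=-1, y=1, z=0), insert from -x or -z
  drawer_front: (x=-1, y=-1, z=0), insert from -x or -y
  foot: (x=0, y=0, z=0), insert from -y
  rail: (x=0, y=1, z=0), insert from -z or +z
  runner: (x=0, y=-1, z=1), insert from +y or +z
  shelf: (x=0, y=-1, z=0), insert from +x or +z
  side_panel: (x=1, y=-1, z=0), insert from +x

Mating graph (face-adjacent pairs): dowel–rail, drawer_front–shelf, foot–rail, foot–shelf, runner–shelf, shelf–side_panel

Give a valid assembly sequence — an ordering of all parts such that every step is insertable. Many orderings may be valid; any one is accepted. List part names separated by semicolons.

rail; foot; shelf; drawer_front; side_panel; dowel; runner

1. rail@(0, 1, 0) [-z clear] — {rail}
2. foot@(0, 0, 0) [-y clear] — {foot, rail}
3. shelf@(0, -1, 0) [+x clear] — {foot, rail, shelf}
4. drawer_front@(-1, -1, 0) [-x clear] — {drawer_front, foot, rail, shelf}
5. side_panel@(1, -1, 0) [+x clear] — {drawer_front, foot, rail, shelf, side_panel}
6. dowel@(-1, 1, 0) [-x clear] — {dowel, drawer_front, foot, rail, shelf, side_panel}
7. runner@(0, -1, 1) [+y clear] — {dowel, drawer_front, foot, rail, runner, shelf, side_panel}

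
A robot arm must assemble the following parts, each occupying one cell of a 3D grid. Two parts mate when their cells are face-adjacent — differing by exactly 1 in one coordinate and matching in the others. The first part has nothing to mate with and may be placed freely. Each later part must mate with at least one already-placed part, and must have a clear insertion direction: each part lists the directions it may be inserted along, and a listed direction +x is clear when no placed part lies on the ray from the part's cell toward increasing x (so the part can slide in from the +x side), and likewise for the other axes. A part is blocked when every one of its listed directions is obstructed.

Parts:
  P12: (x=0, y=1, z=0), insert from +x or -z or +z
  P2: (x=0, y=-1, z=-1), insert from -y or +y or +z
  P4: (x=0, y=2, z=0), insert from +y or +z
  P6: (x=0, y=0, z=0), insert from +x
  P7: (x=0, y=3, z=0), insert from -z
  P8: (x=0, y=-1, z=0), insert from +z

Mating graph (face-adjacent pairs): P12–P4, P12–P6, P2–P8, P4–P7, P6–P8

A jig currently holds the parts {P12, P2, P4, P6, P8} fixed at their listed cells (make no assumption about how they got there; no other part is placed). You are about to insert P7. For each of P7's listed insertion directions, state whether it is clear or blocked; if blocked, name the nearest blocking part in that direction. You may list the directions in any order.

-z: clear

-z: ray from P7(0, 3, 0) has no placed part ⇒ clear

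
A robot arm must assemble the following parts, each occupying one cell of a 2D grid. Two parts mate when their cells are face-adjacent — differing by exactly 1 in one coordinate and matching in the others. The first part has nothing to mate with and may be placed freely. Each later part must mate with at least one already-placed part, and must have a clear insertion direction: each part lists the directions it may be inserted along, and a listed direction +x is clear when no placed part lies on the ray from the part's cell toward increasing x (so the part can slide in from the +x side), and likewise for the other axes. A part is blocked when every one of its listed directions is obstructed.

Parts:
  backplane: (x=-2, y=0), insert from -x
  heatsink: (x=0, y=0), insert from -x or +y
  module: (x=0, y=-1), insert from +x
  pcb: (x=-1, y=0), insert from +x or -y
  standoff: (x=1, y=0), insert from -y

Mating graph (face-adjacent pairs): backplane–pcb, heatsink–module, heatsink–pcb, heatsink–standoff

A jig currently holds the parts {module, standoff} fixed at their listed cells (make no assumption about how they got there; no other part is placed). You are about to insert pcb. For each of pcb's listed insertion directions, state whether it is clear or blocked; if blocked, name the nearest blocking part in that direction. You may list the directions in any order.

+x: nearest on ray is standoff@(1, 0) ⇒ blocked
-y: ray from pcb(-1, 0) has no placed part ⇒ clear

+x: blocked by standoff; -y: clear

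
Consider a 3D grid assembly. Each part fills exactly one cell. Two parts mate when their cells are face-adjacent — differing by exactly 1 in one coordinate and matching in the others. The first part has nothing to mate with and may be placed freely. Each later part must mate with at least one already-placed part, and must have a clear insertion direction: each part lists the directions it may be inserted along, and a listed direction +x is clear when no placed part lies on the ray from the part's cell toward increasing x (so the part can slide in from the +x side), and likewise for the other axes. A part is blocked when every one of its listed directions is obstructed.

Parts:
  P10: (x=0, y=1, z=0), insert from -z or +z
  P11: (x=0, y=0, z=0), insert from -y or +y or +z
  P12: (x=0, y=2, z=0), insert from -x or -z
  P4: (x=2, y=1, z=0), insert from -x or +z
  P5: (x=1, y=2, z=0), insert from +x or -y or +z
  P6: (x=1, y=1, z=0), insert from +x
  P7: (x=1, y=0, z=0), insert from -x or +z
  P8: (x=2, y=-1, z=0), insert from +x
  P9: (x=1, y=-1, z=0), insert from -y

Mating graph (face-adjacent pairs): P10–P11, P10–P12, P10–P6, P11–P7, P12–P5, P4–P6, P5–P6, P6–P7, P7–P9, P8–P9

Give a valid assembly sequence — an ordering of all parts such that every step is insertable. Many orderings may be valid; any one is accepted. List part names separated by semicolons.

P12; P5; P6; P10; P11; P7; P9; P8; P4

1. P12@(0, 2, 0) [-x clear] — {P12}
2. P5@(1, 2, 0) [+x clear] — {P12, P5}
3. P6@(1, 1, 0) [+x clear] — {P12, P5, P6}
4. P10@(0, 1, 0) [-z clear] — {P10, P12, P5, P6}
5. P11@(0, 0, 0) [-y clear] — {P10, P11, P12, P5, P6}
6. P7@(1, 0, 0) [+z clear] — {P10, P11, P12, P5, P6, P7}
7. P9@(1, -1, 0) [-y clear] — {P10, P11, P12, P5, P6, P7, P9}
8. P8@(2, -1, 0) [+x clear] — {P10, P11, P12, P5, P6, P7, P8, P9}
9. P4@(2, 1, 0) [+z clear] — {P10, P11, P12, P4, P5, P6, P7, P8, P9}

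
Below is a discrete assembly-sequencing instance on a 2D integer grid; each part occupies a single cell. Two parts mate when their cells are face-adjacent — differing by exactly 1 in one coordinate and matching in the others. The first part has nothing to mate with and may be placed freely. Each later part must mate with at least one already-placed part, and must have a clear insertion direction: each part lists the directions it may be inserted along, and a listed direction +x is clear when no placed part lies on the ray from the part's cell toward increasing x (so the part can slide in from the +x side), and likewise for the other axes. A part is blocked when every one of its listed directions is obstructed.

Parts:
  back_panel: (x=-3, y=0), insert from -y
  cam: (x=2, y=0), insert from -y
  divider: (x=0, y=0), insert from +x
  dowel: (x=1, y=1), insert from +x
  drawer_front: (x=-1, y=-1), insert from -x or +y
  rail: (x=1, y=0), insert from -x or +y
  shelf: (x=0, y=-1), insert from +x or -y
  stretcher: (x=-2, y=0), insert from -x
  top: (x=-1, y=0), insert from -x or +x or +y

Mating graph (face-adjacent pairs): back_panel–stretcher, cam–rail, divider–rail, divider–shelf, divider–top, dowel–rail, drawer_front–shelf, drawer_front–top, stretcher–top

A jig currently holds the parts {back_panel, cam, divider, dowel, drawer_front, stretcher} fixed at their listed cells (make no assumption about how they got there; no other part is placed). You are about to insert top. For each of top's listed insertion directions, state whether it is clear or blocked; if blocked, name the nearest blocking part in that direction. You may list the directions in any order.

+x: blocked by divider; +y: clear; -x: blocked by stretcher

-x: nearest on ray is stretcher@(-2, 0) ⇒ blocked
+x: nearest on ray is divider@(0, 0) ⇒ blocked
+y: ray from top(-1, 0) has no placed part ⇒ clear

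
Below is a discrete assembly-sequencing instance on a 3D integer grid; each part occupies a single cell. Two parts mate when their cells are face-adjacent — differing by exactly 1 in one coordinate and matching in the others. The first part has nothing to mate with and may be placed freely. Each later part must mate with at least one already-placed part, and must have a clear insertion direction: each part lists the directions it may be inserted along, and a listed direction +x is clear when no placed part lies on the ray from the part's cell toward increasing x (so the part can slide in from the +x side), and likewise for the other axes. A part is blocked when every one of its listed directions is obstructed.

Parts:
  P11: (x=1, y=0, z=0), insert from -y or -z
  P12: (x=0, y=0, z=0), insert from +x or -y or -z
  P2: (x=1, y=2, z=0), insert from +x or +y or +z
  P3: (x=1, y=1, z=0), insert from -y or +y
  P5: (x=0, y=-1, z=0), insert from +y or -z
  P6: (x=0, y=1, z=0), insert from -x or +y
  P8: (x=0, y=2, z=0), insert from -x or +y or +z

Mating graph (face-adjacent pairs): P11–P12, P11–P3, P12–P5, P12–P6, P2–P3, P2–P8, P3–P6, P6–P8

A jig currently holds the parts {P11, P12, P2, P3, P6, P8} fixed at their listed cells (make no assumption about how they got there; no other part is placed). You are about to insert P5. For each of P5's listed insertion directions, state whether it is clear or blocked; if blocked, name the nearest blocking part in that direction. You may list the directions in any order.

+y: nearest on ray is P12@(0, 0, 0) ⇒ blocked
-z: ray from P5(0, -1, 0) has no placed part ⇒ clear

+y: blocked by P12; -z: clear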